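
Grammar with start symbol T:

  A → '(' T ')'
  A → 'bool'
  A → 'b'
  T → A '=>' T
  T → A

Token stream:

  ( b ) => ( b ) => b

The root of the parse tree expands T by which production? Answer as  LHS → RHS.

[T [A ( [T [A b]] )] => [T [A ( [T [A b]] )] => [T [A b]]]]

T → A '=>' T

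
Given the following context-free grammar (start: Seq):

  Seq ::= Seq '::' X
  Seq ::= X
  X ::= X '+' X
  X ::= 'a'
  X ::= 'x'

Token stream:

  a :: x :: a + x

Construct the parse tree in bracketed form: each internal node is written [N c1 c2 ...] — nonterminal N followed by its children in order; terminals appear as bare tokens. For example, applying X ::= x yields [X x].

Seq
Seq :: X
Seq :: X :: X
X :: X :: X
a :: X :: X
a :: x :: X
a :: x :: X + X
a :: x :: a + X
a :: x :: a + x

[Seq [Seq [Seq [X a]] :: [X x]] :: [X [X a] + [X x]]]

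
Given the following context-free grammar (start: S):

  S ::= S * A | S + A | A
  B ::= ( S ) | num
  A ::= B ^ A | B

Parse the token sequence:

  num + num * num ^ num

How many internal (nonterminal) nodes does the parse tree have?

[S [S [S [A [B num]]] + [A [B num]]] * [A [B num] ^ [A [B num]]]]

11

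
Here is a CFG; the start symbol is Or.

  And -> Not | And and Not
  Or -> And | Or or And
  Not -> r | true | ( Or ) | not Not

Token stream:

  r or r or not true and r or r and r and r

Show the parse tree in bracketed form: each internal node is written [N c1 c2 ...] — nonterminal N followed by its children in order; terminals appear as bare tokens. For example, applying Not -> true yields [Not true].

[Or [Or [Or [Or [And [Not r]]] or [And [Not r]]] or [And [And [Not not [Not true]]] and [Not r]]] or [And [And [And [Not r]] and [Not r]] and [Not r]]]

Or
Or or And
Or or And or And
Or or And or And or And
And or And or And or And
Not or And or And or And
r or And or And or And
r or Not or And or And
r or r or And or And
r or r or And and Not or And
r or r or Not and Not or And
r or r or not Not and Not or And
r or r or not true and Not or And
r or r or not true and r or And
r or r or not true and r or And and Not
r or r or not true and r or And and Not and Not
r or r or not true and r or Not and Not and Not
r or r or not true and r or r and Not and Not
r or r or not true and r or r and r and Not
r or r or not true and r or r and r and r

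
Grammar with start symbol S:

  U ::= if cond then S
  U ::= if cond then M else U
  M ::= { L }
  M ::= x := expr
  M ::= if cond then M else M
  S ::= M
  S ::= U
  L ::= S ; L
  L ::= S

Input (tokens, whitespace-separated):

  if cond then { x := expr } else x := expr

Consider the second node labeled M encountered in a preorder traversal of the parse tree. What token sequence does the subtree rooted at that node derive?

{ x := expr }

[S [M if cond then [M { [L [S [M x := expr]]] }] else [M x := expr]]]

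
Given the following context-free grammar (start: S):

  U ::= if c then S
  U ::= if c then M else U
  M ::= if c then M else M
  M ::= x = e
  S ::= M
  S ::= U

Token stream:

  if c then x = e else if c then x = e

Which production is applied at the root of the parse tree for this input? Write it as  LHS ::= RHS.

[S [U if c then [M x = e] else [U if c then [S [M x = e]]]]]

S ::= U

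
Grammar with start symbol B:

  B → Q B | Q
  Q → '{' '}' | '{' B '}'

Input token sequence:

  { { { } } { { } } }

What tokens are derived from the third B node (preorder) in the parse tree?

[B [Q { [B [Q { [B [Q { }]] }] [B [Q { [B [Q { }]] }]]] }]]

{ }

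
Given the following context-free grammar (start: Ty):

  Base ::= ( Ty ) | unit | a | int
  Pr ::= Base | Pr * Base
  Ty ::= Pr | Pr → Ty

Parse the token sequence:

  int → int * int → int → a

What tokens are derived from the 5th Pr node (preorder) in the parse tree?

[Ty [Pr [Base int]] → [Ty [Pr [Pr [Base int]] * [Base int]] → [Ty [Pr [Base int]] → [Ty [Pr [Base a]]]]]]

a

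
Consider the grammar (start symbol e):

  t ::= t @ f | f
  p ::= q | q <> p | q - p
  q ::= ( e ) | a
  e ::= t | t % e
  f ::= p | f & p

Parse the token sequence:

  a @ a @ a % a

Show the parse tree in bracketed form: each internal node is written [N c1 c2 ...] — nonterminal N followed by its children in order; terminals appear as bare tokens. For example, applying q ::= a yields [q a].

e
t % e
t @ f % e
t @ f @ f % e
f @ f @ f % e
p @ f @ f % e
q @ f @ f % e
a @ f @ f % e
a @ p @ f % e
a @ q @ f % e
a @ a @ f % e
a @ a @ p % e
a @ a @ q % e
a @ a @ a % e
a @ a @ a % t
a @ a @ a % f
a @ a @ a % p
a @ a @ a % q
a @ a @ a % a

[e [t [t [t [f [p [q a]]]] @ [f [p [q a]]]] @ [f [p [q a]]]] % [e [t [f [p [q a]]]]]]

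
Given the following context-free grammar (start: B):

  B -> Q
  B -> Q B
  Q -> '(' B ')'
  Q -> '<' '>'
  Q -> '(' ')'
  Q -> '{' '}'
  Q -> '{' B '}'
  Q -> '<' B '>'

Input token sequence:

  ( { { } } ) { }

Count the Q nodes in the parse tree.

4

[B [Q ( [B [Q { [B [Q { }]] }]] )] [B [Q { }]]]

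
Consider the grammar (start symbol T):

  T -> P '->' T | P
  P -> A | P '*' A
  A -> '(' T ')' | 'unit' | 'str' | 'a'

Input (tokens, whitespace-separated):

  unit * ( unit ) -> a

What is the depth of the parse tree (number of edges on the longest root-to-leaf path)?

6

[T [P [P [A unit]] * [A ( [T [P [A unit]]] )]] -> [T [P [A a]]]]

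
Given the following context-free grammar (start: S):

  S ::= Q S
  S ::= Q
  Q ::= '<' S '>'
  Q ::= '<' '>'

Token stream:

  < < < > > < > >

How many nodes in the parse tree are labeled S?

[S [Q < [S [Q < [S [Q < >]] >] [S [Q < >]]] >]]

4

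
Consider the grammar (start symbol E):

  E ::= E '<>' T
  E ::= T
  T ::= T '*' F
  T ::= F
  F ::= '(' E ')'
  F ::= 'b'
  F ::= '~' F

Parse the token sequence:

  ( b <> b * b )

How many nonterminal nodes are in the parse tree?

11

[E [T [F ( [E [E [T [F b]]] <> [T [T [F b]] * [F b]]] )]]]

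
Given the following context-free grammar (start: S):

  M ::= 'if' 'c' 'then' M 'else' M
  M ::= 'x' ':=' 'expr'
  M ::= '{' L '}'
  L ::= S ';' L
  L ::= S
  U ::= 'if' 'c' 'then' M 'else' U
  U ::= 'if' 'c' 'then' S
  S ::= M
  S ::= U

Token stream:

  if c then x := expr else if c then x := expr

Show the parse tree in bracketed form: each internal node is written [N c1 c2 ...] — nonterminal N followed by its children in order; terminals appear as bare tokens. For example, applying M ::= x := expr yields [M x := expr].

[S [U if c then [M x := expr] else [U if c then [S [M x := expr]]]]]

S
U
if c then M else U
if c then x := expr else U
if c then x := expr else if c then S
if c then x := expr else if c then M
if c then x := expr else if c then x := expr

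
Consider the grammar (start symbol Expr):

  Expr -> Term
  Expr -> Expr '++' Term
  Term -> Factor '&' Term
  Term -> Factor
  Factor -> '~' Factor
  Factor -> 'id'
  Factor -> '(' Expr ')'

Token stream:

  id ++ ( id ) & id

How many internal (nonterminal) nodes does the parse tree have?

[Expr [Expr [Term [Factor id]]] ++ [Term [Factor ( [Expr [Term [Factor id]]] )] & [Term [Factor id]]]]

11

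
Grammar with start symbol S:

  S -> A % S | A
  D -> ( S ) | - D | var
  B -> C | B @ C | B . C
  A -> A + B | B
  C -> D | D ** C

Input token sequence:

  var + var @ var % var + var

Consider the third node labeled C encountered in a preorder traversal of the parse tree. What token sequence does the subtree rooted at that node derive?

var

[S [A [A [B [C [D var]]]] + [B [B [C [D var]]] @ [C [D var]]]] % [S [A [A [B [C [D var]]]] + [B [C [D var]]]]]]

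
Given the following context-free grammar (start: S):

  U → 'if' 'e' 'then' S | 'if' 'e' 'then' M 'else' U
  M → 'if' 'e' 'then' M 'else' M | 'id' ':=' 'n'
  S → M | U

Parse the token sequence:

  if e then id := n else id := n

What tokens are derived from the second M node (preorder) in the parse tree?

[S [M if e then [M id := n] else [M id := n]]]

id := n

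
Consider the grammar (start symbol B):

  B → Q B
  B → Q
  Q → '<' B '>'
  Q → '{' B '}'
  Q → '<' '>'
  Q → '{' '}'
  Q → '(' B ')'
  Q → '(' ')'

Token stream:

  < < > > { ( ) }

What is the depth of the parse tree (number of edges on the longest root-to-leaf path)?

[B [Q < [B [Q < >]] >] [B [Q { [B [Q ( )]] }]]]

5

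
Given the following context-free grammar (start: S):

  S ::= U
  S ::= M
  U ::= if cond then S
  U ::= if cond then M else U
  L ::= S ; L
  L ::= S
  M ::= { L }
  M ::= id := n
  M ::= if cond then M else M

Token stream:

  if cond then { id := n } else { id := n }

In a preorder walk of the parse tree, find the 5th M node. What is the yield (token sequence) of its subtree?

[S [M if cond then [M { [L [S [M id := n]]] }] else [M { [L [S [M id := n]]] }]]]

id := n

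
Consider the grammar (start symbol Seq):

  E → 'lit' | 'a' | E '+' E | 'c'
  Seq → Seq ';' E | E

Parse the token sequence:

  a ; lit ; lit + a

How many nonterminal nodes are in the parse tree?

[Seq [Seq [Seq [E a]] ; [E lit]] ; [E [E lit] + [E a]]]

8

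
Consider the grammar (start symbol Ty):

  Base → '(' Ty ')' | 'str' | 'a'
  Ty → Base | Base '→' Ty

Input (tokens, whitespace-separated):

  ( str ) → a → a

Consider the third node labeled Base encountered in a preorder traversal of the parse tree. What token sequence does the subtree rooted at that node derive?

[Ty [Base ( [Ty [Base str]] )] → [Ty [Base a] → [Ty [Base a]]]]

a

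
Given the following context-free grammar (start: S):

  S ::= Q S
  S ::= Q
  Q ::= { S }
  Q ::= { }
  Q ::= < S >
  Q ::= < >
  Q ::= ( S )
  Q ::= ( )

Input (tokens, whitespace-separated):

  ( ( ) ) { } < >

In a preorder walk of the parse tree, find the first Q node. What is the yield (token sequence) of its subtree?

( ( ) )

[S [Q ( [S [Q ( )]] )] [S [Q { }] [S [Q < >]]]]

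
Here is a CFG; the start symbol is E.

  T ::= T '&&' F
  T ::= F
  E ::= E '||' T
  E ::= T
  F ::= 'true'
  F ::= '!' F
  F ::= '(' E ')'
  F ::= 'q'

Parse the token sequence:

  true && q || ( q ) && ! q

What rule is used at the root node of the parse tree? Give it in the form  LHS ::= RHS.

E ::= E '||' T

[E [E [T [T [F true]] && [F q]]] || [T [T [F ( [E [T [F q]]] )]] && [F ! [F q]]]]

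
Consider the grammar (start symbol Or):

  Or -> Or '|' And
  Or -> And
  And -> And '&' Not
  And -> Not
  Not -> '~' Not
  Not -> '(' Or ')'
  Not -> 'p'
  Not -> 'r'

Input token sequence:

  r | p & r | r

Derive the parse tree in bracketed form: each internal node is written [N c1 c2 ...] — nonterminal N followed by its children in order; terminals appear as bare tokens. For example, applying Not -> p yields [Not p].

Or
Or | And
Or | And | And
And | And | And
Not | And | And
r | And | And
r | And & Not | And
r | Not & Not | And
r | p & Not | And
r | p & r | And
r | p & r | Not
r | p & r | r

[Or [Or [Or [And [Not r]]] | [And [And [Not p]] & [Not r]]] | [And [Not r]]]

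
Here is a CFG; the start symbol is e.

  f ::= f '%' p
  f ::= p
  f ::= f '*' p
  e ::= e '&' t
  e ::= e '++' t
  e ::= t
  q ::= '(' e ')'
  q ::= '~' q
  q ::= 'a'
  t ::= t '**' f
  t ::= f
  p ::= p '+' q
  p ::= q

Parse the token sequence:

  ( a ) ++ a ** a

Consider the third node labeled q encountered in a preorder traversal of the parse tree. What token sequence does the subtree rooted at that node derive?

a

[e [e [t [f [p [q ( [e [t [f [p [q a]]]]] )]]]]] ++ [t [t [f [p [q a]]]] ** [f [p [q a]]]]]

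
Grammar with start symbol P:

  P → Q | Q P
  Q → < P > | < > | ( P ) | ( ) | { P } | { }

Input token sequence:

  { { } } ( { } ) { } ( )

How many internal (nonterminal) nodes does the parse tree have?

[P [Q { [P [Q { }]] }] [P [Q ( [P [Q { }]] )] [P [Q { }] [P [Q ( )]]]]]

12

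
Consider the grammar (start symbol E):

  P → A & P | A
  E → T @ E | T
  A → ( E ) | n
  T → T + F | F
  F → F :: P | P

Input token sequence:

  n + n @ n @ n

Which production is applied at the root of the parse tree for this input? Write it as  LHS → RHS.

[E [T [T [F [P [A n]]]] + [F [P [A n]]]] @ [E [T [F [P [A n]]]] @ [E [T [F [P [A n]]]]]]]

E → T @ E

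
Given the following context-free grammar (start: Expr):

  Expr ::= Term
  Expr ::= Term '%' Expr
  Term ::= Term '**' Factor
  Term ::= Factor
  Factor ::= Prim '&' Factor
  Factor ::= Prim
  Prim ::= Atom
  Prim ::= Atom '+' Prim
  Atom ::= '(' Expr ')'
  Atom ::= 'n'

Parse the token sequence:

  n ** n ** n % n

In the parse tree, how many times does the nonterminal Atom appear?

4

[Expr [Term [Term [Term [Factor [Prim [Atom n]]]] ** [Factor [Prim [Atom n]]]] ** [Factor [Prim [Atom n]]]] % [Expr [Term [Factor [Prim [Atom n]]]]]]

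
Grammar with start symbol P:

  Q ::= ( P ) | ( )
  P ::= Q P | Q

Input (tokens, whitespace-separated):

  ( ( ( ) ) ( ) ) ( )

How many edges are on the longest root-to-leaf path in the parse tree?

6

[P [Q ( [P [Q ( [P [Q ( )]] )] [P [Q ( )]]] )] [P [Q ( )]]]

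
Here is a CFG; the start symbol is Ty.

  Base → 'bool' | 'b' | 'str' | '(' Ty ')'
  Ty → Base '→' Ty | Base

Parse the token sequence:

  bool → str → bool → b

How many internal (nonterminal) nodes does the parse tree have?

[Ty [Base bool] → [Ty [Base str] → [Ty [Base bool] → [Ty [Base b]]]]]

8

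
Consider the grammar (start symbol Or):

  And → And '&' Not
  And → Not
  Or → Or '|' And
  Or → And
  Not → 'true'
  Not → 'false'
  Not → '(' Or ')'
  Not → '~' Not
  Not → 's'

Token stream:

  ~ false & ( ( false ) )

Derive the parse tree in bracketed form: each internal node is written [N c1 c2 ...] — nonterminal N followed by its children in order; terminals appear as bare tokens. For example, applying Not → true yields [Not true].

[Or [And [And [Not ~ [Not false]]] & [Not ( [Or [And [Not ( [Or [And [Not false]]] )]]] )]]]

Or
And
And & Not
Not & Not
~ Not & Not
~ false & Not
~ false & ( Or )
~ false & ( And )
~ false & ( Not )
~ false & ( ( Or ) )
~ false & ( ( And ) )
~ false & ( ( Not ) )
~ false & ( ( false ) )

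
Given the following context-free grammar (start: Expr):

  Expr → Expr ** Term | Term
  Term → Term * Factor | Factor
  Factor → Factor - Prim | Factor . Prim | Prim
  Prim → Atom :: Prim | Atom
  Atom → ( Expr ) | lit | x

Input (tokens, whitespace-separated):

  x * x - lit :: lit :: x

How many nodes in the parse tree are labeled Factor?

[Expr [Term [Term [Factor [Prim [Atom x]]]] * [Factor [Factor [Prim [Atom x]]] - [Prim [Atom lit] :: [Prim [Atom lit] :: [Prim [Atom x]]]]]]]

3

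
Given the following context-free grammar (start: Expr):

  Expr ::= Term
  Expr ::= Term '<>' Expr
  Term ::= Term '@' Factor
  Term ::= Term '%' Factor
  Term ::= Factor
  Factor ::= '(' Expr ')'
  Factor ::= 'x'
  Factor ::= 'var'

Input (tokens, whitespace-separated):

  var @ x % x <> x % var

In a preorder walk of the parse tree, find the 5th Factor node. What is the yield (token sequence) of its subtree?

var

[Expr [Term [Term [Term [Factor var]] @ [Factor x]] % [Factor x]] <> [Expr [Term [Term [Factor x]] % [Factor var]]]]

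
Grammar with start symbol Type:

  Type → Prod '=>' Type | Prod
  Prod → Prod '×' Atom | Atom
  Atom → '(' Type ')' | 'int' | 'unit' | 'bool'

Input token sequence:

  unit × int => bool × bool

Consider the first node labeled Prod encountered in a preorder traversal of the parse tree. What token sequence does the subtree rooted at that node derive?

unit × int

[Type [Prod [Prod [Atom unit]] × [Atom int]] => [Type [Prod [Prod [Atom bool]] × [Atom bool]]]]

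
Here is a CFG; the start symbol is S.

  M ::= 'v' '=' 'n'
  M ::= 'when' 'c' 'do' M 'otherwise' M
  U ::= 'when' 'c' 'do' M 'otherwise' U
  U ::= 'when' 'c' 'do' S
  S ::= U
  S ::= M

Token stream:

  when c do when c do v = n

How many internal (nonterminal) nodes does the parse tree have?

[S [U when c do [S [U when c do [S [M v = n]]]]]]

6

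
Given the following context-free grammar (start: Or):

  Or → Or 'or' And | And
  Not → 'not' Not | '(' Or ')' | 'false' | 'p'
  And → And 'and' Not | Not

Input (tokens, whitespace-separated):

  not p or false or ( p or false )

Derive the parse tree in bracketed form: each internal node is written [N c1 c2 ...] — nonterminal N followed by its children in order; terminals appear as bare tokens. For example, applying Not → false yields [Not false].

[Or [Or [Or [And [Not not [Not p]]]] or [And [Not false]]] or [And [Not ( [Or [Or [And [Not p]]] or [And [Not false]]] )]]]

Or
Or or And
Or or And or And
And or And or And
Not or And or And
not Not or And or And
not p or And or And
not p or Not or And
not p or false or And
not p or false or Not
not p or false or ( Or )
not p or false or ( Or or And )
not p or false or ( And or And )
not p or false or ( Not or And )
not p or false or ( p or And )
not p or false or ( p or Not )
not p or false or ( p or false )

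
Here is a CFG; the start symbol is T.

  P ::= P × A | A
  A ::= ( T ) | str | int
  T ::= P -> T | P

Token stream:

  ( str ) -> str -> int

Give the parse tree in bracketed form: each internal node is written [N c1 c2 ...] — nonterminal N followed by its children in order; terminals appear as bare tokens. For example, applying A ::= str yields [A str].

T
P -> T
A -> T
( T ) -> T
( P ) -> T
( A ) -> T
( str ) -> T
( str ) -> P -> T
( str ) -> A -> T
( str ) -> str -> T
( str ) -> str -> P
( str ) -> str -> A
( str ) -> str -> int

[T [P [A ( [T [P [A str]]] )]] -> [T [P [A str]] -> [T [P [A int]]]]]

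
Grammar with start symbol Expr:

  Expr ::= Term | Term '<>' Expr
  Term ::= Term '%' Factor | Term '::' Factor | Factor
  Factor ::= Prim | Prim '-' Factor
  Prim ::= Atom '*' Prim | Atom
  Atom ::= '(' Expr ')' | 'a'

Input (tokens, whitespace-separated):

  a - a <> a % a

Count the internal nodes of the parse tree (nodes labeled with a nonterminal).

17

[Expr [Term [Factor [Prim [Atom a]] - [Factor [Prim [Atom a]]]]] <> [Expr [Term [Term [Factor [Prim [Atom a]]]] % [Factor [Prim [Atom a]]]]]]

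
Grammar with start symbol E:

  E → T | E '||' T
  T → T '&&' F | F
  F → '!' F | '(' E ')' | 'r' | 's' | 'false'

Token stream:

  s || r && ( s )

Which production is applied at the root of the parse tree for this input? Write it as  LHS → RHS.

E → E '||' T

[E [E [T [F s]]] || [T [T [F r]] && [F ( [E [T [F s]]] )]]]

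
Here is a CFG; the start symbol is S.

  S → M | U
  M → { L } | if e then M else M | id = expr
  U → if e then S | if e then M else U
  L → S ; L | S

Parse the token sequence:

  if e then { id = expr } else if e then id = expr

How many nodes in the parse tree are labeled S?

[S [U if e then [M { [L [S [M id = expr]]] }] else [U if e then [S [M id = expr]]]]]

3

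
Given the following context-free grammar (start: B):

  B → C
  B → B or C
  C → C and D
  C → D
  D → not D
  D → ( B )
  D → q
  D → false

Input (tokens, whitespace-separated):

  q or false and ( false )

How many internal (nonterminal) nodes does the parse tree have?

11

[B [B [C [D q]]] or [C [C [D false]] and [D ( [B [C [D false]]] )]]]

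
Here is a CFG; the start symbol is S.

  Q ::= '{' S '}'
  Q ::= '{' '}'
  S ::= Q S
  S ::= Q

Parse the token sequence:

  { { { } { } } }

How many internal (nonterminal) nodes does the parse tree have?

[S [Q { [S [Q { [S [Q { }] [S [Q { }]]] }]] }]]

8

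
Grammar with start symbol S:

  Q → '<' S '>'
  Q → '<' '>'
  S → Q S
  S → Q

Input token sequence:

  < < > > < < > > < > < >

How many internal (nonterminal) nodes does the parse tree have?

[S [Q < [S [Q < >]] >] [S [Q < [S [Q < >]] >] [S [Q < >] [S [Q < >]]]]]

12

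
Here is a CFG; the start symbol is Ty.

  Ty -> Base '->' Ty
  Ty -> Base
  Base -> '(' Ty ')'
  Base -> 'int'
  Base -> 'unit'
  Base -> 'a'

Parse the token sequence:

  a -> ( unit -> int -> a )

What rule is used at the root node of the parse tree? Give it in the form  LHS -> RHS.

[Ty [Base a] -> [Ty [Base ( [Ty [Base unit] -> [Ty [Base int] -> [Ty [Base a]]]] )]]]

Ty -> Base '->' Ty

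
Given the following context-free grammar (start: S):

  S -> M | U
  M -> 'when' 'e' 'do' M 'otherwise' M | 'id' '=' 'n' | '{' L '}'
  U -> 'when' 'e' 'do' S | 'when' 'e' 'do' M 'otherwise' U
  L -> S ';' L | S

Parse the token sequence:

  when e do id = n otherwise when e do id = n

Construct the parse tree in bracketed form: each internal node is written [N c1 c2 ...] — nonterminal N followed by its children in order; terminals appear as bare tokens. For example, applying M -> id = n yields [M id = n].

[S [U when e do [M id = n] otherwise [U when e do [S [M id = n]]]]]

S
U
when e do M otherwise U
when e do id = n otherwise U
when e do id = n otherwise when e do S
when e do id = n otherwise when e do M
when e do id = n otherwise when e do id = n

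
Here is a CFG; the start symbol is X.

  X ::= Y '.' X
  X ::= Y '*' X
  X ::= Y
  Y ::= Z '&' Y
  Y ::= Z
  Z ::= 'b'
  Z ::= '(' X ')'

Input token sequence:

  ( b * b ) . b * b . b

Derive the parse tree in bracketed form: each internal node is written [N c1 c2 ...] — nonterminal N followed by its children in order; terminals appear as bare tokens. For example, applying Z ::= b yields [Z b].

X
Y . X
Z . X
( X ) . X
( Y * X ) . X
( Z * X ) . X
( b * X ) . X
( b * Y ) . X
( b * Z ) . X
( b * b ) . X
( b * b ) . Y * X
( b * b ) . Z * X
( b * b ) . b * X
( b * b ) . b * Y . X
( b * b ) . b * Z . X
( b * b ) . b * b . X
( b * b ) . b * b . Y
( b * b ) . b * b . Z
( b * b ) . b * b . b

[X [Y [Z ( [X [Y [Z b]] * [X [Y [Z b]]]] )]] . [X [Y [Z b]] * [X [Y [Z b]] . [X [Y [Z b]]]]]]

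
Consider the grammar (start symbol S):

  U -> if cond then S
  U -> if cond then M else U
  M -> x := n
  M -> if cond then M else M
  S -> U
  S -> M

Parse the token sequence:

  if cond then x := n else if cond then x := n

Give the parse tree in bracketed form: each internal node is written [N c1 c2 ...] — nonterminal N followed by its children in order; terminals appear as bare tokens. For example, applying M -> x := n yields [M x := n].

S
U
if cond then M else U
if cond then x := n else U
if cond then x := n else if cond then S
if cond then x := n else if cond then M
if cond then x := n else if cond then x := n

[S [U if cond then [M x := n] else [U if cond then [S [M x := n]]]]]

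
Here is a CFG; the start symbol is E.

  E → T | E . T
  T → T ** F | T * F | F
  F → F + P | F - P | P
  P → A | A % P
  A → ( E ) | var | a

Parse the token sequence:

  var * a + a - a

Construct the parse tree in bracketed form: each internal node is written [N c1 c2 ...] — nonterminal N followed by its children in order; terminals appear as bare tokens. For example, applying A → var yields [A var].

[E [T [T [F [P [A var]]]] * [F [F [F [P [A a]]] + [P [A a]]] - [P [A a]]]]]

E
T
T * F
F * F
P * F
A * F
var * F
var * F - P
var * F + P - P
var * P + P - P
var * A + P - P
var * a + P - P
var * a + A - P
var * a + a - P
var * a + a - A
var * a + a - a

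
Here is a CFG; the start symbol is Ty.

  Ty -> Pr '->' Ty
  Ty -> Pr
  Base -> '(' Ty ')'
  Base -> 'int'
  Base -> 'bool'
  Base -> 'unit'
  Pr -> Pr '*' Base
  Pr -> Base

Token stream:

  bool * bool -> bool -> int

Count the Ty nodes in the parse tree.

[Ty [Pr [Pr [Base bool]] * [Base bool]] -> [Ty [Pr [Base bool]] -> [Ty [Pr [Base int]]]]]

3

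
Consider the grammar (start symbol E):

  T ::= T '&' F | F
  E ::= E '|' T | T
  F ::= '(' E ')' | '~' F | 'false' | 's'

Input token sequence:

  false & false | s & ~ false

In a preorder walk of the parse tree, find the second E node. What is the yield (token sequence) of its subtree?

[E [E [T [T [F false]] & [F false]]] | [T [T [F s]] & [F ~ [F false]]]]

false & false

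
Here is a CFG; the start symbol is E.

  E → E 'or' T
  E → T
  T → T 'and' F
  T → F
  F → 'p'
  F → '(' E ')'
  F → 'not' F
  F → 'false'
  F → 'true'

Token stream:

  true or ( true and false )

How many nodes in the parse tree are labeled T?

4

[E [E [T [F true]]] or [T [F ( [E [T [T [F true]] and [F false]]] )]]]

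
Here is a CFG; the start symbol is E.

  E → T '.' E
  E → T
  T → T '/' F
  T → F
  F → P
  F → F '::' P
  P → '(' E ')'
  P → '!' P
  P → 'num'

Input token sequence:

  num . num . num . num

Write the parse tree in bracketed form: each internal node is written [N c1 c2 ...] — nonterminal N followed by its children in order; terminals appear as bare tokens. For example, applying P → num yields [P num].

[E [T [F [P num]]] . [E [T [F [P num]]] . [E [T [F [P num]]] . [E [T [F [P num]]]]]]]

E
T . E
F . E
P . E
num . E
num . T . E
num . F . E
num . P . E
num . num . E
num . num . T . E
num . num . F . E
num . num . P . E
num . num . num . E
num . num . num . T
num . num . num . F
num . num . num . P
num . num . num . num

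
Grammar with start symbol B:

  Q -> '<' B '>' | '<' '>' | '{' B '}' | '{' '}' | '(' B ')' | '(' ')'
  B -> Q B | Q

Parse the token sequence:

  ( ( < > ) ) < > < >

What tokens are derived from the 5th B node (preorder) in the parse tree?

[B [Q ( [B [Q ( [B [Q < >]] )]] )] [B [Q < >] [B [Q < >]]]]

< >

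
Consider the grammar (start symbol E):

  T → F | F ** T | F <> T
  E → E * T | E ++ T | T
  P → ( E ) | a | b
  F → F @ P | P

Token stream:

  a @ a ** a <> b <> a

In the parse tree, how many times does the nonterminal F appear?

5

[E [T [F [F [P a]] @ [P a]] ** [T [F [P a]] <> [T [F [P b]] <> [T [F [P a]]]]]]]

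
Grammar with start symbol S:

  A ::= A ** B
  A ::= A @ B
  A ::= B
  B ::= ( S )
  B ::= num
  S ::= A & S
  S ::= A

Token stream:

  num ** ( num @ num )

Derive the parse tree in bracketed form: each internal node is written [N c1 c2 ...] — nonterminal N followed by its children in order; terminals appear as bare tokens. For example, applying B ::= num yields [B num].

[S [A [A [B num]] ** [B ( [S [A [A [B num]] @ [B num]]] )]]]

S
A
A ** B
B ** B
num ** B
num ** ( S )
num ** ( A )
num ** ( A @ B )
num ** ( B @ B )
num ** ( num @ B )
num ** ( num @ num )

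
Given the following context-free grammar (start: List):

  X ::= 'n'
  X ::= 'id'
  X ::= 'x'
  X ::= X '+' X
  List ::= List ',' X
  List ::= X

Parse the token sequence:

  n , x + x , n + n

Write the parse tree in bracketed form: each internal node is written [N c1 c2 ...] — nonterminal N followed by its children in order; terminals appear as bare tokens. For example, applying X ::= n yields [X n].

[List [List [List [X n]] , [X [X x] + [X x]]] , [X [X n] + [X n]]]

List
List , X
List , X , X
X , X , X
n , X , X
n , X + X , X
n , x + X , X
n , x + x , X
n , x + x , X + X
n , x + x , n + X
n , x + x , n + n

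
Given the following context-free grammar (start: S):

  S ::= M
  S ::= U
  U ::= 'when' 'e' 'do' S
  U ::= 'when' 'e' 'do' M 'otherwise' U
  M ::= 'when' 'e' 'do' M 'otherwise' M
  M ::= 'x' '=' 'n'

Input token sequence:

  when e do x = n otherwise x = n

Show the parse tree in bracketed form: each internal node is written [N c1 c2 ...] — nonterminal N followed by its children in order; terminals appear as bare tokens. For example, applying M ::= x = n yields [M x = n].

[S [M when e do [M x = n] otherwise [M x = n]]]

S
M
when e do M otherwise M
when e do x = n otherwise M
when e do x = n otherwise x = n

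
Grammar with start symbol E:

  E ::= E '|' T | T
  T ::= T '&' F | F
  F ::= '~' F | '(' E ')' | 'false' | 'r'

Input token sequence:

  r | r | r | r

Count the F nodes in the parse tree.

[E [E [E [E [T [F r]]] | [T [F r]]] | [T [F r]]] | [T [F r]]]

4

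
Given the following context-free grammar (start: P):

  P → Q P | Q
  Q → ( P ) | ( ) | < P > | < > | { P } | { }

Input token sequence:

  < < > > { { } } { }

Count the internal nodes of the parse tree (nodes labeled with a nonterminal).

10

[P [Q < [P [Q < >]] >] [P [Q { [P [Q { }]] }] [P [Q { }]]]]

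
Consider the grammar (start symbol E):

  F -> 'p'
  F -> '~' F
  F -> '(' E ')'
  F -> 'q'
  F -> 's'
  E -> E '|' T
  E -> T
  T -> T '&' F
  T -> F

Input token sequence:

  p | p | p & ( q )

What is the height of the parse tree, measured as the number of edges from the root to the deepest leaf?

[E [E [E [T [F p]]] | [T [F p]]] | [T [T [F p]] & [F ( [E [T [F q]]] )]]]

6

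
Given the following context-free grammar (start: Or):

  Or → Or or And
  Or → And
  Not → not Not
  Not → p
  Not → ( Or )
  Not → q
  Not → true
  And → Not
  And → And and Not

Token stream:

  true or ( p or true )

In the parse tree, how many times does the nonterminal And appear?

4

[Or [Or [And [Not true]]] or [And [Not ( [Or [Or [And [Not p]]] or [And [Not true]]] )]]]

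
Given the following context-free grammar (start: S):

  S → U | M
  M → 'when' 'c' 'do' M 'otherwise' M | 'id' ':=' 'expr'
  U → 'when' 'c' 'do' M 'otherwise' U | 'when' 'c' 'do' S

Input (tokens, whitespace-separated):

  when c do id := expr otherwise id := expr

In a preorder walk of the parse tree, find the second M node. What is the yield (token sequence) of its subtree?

[S [M when c do [M id := expr] otherwise [M id := expr]]]

id := expr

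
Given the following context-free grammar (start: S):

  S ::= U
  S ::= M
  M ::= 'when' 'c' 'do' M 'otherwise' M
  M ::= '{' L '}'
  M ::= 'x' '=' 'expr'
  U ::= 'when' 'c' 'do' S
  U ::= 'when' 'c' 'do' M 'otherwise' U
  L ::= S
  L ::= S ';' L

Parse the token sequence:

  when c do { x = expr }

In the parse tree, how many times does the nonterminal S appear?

[S [U when c do [S [M { [L [S [M x = expr]]] }]]]]

3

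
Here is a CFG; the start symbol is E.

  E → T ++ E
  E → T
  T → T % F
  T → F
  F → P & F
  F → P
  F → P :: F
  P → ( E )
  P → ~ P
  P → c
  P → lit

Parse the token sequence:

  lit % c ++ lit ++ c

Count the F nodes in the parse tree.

4

[E [T [T [F [P lit]]] % [F [P c]]] ++ [E [T [F [P lit]]] ++ [E [T [F [P c]]]]]]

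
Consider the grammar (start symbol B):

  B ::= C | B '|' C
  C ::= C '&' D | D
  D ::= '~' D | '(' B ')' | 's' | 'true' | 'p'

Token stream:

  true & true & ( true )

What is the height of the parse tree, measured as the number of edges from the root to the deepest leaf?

6

[B [C [C [C [D true]] & [D true]] & [D ( [B [C [D true]]] )]]]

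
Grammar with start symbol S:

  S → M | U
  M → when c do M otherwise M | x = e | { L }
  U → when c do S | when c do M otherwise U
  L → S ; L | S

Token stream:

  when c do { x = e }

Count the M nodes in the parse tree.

[S [U when c do [S [M { [L [S [M x = e]]] }]]]]

2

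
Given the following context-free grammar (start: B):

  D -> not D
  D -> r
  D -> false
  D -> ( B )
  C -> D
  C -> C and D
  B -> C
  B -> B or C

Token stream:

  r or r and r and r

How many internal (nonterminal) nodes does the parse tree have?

10

[B [B [C [D r]]] or [C [C [C [D r]] and [D r]] and [D r]]]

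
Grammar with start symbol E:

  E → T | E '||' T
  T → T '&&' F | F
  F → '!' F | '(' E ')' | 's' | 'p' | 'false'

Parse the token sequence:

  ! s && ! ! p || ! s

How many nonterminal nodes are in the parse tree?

12

[E [E [T [T [F ! [F s]]] && [F ! [F ! [F p]]]]] || [T [F ! [F s]]]]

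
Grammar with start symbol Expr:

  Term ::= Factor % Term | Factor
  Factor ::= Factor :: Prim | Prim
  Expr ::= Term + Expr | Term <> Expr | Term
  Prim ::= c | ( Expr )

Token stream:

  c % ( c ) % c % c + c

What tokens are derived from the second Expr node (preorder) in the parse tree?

[Expr [Term [Factor [Prim c]] % [Term [Factor [Prim ( [Expr [Term [Factor [Prim c]]]] )]] % [Term [Factor [Prim c]] % [Term [Factor [Prim c]]]]]] + [Expr [Term [Factor [Prim c]]]]]

c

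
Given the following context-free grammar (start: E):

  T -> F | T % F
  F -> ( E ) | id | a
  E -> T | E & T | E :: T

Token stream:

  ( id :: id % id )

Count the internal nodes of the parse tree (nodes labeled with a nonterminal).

11

[E [T [F ( [E [E [T [F id]]] :: [T [T [F id]] % [F id]]] )]]]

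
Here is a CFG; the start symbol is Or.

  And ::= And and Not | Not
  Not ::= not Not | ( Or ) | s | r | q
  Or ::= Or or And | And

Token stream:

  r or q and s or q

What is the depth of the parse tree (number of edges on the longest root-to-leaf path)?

5

[Or [Or [Or [And [Not r]]] or [And [And [Not q]] and [Not s]]] or [And [Not q]]]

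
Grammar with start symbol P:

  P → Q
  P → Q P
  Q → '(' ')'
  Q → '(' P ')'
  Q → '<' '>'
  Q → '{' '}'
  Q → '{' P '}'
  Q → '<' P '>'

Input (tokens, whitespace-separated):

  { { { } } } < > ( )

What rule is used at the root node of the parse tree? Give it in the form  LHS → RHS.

[P [Q { [P [Q { [P [Q { }]] }]] }] [P [Q < >] [P [Q ( )]]]]

P → Q P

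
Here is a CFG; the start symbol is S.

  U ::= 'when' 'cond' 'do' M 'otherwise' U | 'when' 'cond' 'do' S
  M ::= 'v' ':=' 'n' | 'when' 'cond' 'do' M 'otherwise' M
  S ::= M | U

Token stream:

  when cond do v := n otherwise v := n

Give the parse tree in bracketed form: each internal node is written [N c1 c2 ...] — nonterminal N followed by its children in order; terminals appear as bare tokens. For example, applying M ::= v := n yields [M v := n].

[S [M when cond do [M v := n] otherwise [M v := n]]]

S
M
when cond do M otherwise M
when cond do v := n otherwise M
when cond do v := n otherwise v := n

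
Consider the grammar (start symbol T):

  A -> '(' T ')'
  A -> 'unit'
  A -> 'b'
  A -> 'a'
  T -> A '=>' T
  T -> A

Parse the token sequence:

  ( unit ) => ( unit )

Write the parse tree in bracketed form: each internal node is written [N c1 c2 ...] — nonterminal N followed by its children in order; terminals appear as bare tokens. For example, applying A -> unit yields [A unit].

T
A => T
( T ) => T
( A ) => T
( unit ) => T
( unit ) => A
( unit ) => ( T )
( unit ) => ( A )
( unit ) => ( unit )

[T [A ( [T [A unit]] )] => [T [A ( [T [A unit]] )]]]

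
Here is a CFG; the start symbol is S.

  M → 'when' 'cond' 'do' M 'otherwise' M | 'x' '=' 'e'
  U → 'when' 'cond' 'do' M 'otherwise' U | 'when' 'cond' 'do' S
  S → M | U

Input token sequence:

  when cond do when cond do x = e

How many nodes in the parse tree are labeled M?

[S [U when cond do [S [U when cond do [S [M x = e]]]]]]

1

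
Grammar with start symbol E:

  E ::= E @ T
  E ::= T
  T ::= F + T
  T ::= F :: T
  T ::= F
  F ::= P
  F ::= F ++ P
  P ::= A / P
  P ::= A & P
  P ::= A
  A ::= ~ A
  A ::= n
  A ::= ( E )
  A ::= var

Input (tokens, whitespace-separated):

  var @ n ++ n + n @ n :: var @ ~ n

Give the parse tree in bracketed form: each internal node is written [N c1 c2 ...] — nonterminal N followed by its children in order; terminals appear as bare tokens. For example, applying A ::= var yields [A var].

[E [E [E [E [T [F [P [A var]]]]] @ [T [F [F [P [A n]]] ++ [P [A n]]] + [T [F [P [A n]]]]]] @ [T [F [P [A n]]] :: [T [F [P [A var]]]]]] @ [T [F [P [A ~ [A n]]]]]]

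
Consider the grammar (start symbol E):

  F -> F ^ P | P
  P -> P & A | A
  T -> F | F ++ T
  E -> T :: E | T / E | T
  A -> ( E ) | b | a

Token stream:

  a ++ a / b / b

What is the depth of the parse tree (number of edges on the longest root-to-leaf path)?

[E [T [F [P [A a]]] ++ [T [F [P [A a]]]]] / [E [T [F [P [A b]]]] / [E [T [F [P [A b]]]]]]]

7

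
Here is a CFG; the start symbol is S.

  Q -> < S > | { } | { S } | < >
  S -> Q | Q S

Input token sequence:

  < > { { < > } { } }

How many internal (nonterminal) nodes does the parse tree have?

[S [Q < >] [S [Q { [S [Q { [S [Q < >]] }] [S [Q { }]]] }]]]

10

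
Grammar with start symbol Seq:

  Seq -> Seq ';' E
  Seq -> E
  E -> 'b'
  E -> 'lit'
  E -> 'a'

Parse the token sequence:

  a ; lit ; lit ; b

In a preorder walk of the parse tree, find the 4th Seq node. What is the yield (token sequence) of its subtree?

[Seq [Seq [Seq [Seq [E a]] ; [E lit]] ; [E lit]] ; [E b]]

a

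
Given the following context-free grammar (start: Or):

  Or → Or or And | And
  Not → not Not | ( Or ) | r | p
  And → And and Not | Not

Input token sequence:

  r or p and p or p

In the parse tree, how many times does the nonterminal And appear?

4

[Or [Or [Or [And [Not r]]] or [And [And [Not p]] and [Not p]]] or [And [Not p]]]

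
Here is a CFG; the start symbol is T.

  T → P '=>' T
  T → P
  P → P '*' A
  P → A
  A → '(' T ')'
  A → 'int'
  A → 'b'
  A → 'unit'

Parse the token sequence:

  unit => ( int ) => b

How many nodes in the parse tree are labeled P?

[T [P [A unit]] => [T [P [A ( [T [P [A int]]] )]] => [T [P [A b]]]]]

4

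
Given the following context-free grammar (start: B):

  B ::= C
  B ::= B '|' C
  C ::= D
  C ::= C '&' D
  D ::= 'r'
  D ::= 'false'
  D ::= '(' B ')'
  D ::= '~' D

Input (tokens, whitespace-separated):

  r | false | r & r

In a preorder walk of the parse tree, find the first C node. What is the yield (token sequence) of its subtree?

r

[B [B [B [C [D r]]] | [C [D false]]] | [C [C [D r]] & [D r]]]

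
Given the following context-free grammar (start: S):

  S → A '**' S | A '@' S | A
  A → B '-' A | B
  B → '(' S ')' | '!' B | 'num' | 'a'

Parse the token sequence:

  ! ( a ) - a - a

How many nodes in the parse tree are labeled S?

2

[S [A [B ! [B ( [S [A [B a]]] )]] - [A [B a] - [A [B a]]]]]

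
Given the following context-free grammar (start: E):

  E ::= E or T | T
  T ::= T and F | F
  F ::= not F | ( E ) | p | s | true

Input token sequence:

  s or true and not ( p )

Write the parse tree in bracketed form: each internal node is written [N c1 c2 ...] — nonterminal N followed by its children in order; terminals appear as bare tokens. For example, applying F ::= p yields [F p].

E
E or T
T or T
F or T
s or T
s or T and F
s or F and F
s or true and F
s or true and not F
s or true and not ( E )
s or true and not ( T )
s or true and not ( F )
s or true and not ( p )

[E [E [T [F s]]] or [T [T [F true]] and [F not [F ( [E [T [F p]]] )]]]]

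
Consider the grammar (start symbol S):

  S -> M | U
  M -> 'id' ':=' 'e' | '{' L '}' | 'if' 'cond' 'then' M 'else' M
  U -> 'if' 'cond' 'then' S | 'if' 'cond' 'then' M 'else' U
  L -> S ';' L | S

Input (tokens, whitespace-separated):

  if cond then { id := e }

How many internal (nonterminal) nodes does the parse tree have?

7

[S [U if cond then [S [M { [L [S [M id := e]]] }]]]]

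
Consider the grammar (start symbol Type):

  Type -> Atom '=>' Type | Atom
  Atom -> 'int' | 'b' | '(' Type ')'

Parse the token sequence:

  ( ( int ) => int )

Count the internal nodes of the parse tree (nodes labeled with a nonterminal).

[Type [Atom ( [Type [Atom ( [Type [Atom int]] )] => [Type [Atom int]]] )]]

8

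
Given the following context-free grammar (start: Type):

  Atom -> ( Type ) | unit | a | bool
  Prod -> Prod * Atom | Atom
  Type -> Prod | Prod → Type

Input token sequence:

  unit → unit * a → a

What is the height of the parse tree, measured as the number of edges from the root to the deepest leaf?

[Type [Prod [Atom unit]] → [Type [Prod [Prod [Atom unit]] * [Atom a]] → [Type [Prod [Atom a]]]]]

5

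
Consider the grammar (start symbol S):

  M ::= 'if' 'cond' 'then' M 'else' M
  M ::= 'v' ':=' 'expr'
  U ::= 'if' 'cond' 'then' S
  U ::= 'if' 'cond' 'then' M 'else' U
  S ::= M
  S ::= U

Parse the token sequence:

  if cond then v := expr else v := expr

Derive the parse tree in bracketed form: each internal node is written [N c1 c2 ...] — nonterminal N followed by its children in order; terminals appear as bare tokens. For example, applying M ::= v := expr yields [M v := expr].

[S [M if cond then [M v := expr] else [M v := expr]]]

S
M
if cond then M else M
if cond then v := expr else M
if cond then v := expr else v := expr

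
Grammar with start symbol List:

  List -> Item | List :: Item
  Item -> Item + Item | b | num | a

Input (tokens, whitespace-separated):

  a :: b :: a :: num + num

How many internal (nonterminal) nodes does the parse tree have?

[List [List [List [List [Item a]] :: [Item b]] :: [Item a]] :: [Item [Item num] + [Item num]]]

10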